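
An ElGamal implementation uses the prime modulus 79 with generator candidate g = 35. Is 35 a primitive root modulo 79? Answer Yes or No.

φ(79) = 79 − 1 = 78 = 2 · 3 · 13.
It suffices to check that the order of 35 is not a proper divisor of 78: compute 35^(78/q) for q ∈ {2, 3, 13}.
35^39 ≡ 78 (mod 79)  [q = 2: ≢ 1 ✓]
35^26 ≡ 23 (mod 79)  [q = 3: ≢ 1 ✓]
35^6 ≡ 10 (mod 79)  [q = 13: ≢ 1 ✓]
Every test exponent gives a nontrivial residue, hence 35 generates the full group.

Yes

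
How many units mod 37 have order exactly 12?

φ(37) = 37 − 1 = 36 = 2^2 · 3^2.
Since (Z/37Z)^× is cyclic of order 36, the number of elements of order d is φ(d) when d | 36 and 0 otherwise.
12 = 2^2 · 3 divides 36, and φ(12) = 4.

4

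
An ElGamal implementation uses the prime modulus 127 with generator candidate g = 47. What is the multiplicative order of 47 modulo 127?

21

Since 47 ∈ (Z/127Z)^×, its order divides φ(127) = 127 − 1 = 126 = 2 · 3^2 · 7.
Divisors of 126: 1, 2, 3, 6, 7, 9, 14, 18, 21, 42, 63, 126.
Evaluate successive powers at the divisors of 126:
47^1 ≡ 47 (mod 127)
47^2 ≡ 50 (mod 127)
47^3 ≡ 64 (mod 127)
47^6 ≡ 32 (mod 127)
47^7 ≡ 107 (mod 127)
47^9 ≡ 16 (mod 127)
47^14 ≡ 19 (mod 127)
47^18 ≡ 2 (mod 127)
47^21 ≡ 1 (mod 127) ✓
Hence ord(47) = 21.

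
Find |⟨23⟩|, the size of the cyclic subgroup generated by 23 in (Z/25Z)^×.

20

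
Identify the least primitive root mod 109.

φ(109) = 109 − 1 = 108 = 2^2 · 3^3.
Test candidates g = 2, 3, … against the prime factors q ∈ {2, 3} of φ(109): g is a generator iff g^(108/q) ≢ 1 for every such q.
g = 2: 2^54 ≡ 108; 2^36 ≡ 1 — hits 1, so not a primitive root.
g = 3: 3^54 ≡ 1 — hits 1, so not a primitive root.
g = 4: 4^54 ≡ 1 — hits 1, so not a primitive root.
g = 5: 5^54 ≡ 1 — hits 1, so not a primitive root.
g = 6: 6^54 ≡ 108; 6^36 ≡ 63 — none is 1, so 6 is a primitive root.
The smallest primitive root modulo 109 is 6.

6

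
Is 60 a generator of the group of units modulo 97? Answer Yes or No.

φ(97) = 97 − 1 = 96 = 2^5 · 3.
An element g generates (Z/97Z)^× iff g^(96/q) ≢ 1 (mod 97) for each prime q ∈ {2, 3}.
60^48 ≡ 96 (mod 97)  [q = 2: ≢ 1 ✓]
60^32 ≡ 35 (mod 97)  [q = 3: ≢ 1 ✓]
None equal 1, so ord_97(60) = 96: 60 is a primitive root.

Yes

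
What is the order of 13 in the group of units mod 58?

14

ord(13) | φ(58) = φ(2)·φ(29) = 1·28 = 28 = 2^2 · 7.
Divisors of 28: 1, 2, 4, 7, 14, 28.
Evaluate successive powers at the divisors of 28:
13^1 ≡ 13 (mod 58)
13^2 ≡ 53 (mod 58)
13^4 ≡ 25 (mod 58)
13^7 ≡ 57 (mod 58)
13^14 ≡ 1 (mod 58) ✓
The smallest such exponent is 14, so the order of 13 is 14.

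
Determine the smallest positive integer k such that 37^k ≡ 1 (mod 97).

The order of 37 must divide φ(97) = 97 − 1 = 96 = 2^5 · 3.
Divisors of 96: 1, 2, 3, 4, 6, 8, 12, 16, 24, 32, 48, 96.
Compute 37^d (mod 97) for the divisors d until we hit 1:
37^1 ≡ 37
37^2 ≡ 11
37^3 ≡ 19
37^4 ≡ 24
37^6 ≡ 70
37^8 ≡ 91
37^12 ≡ 50
37^16 ≡ 36
37^24 ≡ 75
37^32 ≡ 35
37^48 ≡ 96
37^96 ≡ 1
The smallest such exponent is 96, so the order of 37 is 96.

96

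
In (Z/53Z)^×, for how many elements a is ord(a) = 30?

0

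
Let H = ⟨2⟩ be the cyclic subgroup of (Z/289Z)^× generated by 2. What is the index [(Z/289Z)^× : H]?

2

By Lagrange's theorem, ord_289(2) divides φ(289) = φ(17^2) = 17·(17−1) = 272 = 2^4 · 17.
Divisors of 272: 1, 2, 4, 8, 16, 17, 34, 68, 136, 272.
Check 2^d mod 289 for each divisor in increasing order:
2^1 ≡ 2 (mod 289)
2^2 ≡ 4 (mod 289)
2^4 ≡ 16 (mod 289)
2^8 ≡ 256 (mod 289)
2^16 ≡ 222 (mod 289)
2^17 ≡ 155 (mod 289)
2^34 ≡ 38 (mod 289)
2^68 ≡ 288 (mod 289)
2^136 ≡ 1 (mod 289) ✓
The order of 2 is 136, so the subgroup it generates has 136 elements.
[(Z/289Z)^× : ⟨2⟩] = 272/136 = 2.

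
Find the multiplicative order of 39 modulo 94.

Since 39 ∈ (Z/94Z)^×, its order divides φ(94) = φ(2)·φ(47) = 1·46 = 46 = 2 · 23.
Divisors of 46: 1, 2, 23, 46.
Test each divisor d:
39^1 ≡ 39 (mod 94)
39^2 ≡ 17 (mod 94)
39^23 ≡ 93 (mod 94)
39^46 ≡ 1 (mod 94) ✓
The smallest such exponent is 46, so the order of 39 is 46.

46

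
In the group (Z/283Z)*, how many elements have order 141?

φ(283) = 283 − 1 = 282 = 2 · 3 · 47.
(Z/283Z)^× is cyclic (|G| = 282); a cyclic group of order m has exactly φ(d) elements of each order d | m, and none otherwise.
141 = 3 · 47 divides 282, and φ(141) = 92.

92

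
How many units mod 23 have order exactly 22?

10

φ(23) = 23 − 1 = 22 = 2 · 11.
Since (Z/23Z)^× is cyclic of order 22, the number of elements of order d is φ(d) when d | 22 and 0 otherwise.
22 = 2 · 11 divides 22, and φ(22) = 10.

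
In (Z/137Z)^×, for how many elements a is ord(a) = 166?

φ(137) = 137 − 1 = 136 = 2^3 · 17.
Since (Z/137Z)^× is cyclic of order 136, the number of elements of order d is φ(d) when d | 136 and 0 otherwise.
Here 136 is not a multiple of 166, so there are no elements of order 166.

0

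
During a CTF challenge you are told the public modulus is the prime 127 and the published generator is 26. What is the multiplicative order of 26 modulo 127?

63

By Lagrange's theorem, ord_127(26) divides φ(127) = 127 − 1 = 126 = 2 · 3^2 · 7.
Divisors of 126: 1, 2, 3, 6, 7, 9, 14, 18, 21, 42, 63, 126.
Compute 26^d (mod 127) for the divisors d until we hit 1:
26^1 ≡ 26 (mod 127)
26^2 ≡ 41 (mod 127)
26^3 ≡ 50 (mod 127)
26^6 ≡ 87 (mod 127)
26^7 ≡ 103 (mod 127)
26^9 ≡ 32 (mod 127)
26^14 ≡ 68 (mod 127)
26^18 ≡ 8 (mod 127)
26^21 ≡ 19 (mod 127)
26^42 ≡ 107 (mod 127)
26^63 ≡ 1 (mod 127) ✓
So ord_127(26) = 63.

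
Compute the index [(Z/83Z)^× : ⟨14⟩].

1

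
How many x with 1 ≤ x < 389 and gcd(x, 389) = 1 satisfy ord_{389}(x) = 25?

φ(389) = 389 − 1 = 388 = 2^2 · 97.
Since (Z/389Z)^× is cyclic of order 388, the number of elements of order d is φ(d) when d | 388 and 0 otherwise.
Since 25 ∤ 388, the count is 0.

0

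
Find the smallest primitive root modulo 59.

2

φ(59) = 59 − 1 = 58 = 2 · 29.
Test candidates g = 2, 3, … against the prime factors q ∈ {2, 29} of φ(59): g is a generator iff g^(58/q) ≢ 1 for every such q.
g = 2: 2^29 ≡ 58; 2^2 ≡ 4 — none is 1, so 2 is a primitive root.
So 2 is the smallest generator of (Z/59Z)^×.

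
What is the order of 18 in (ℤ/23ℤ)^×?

11

The order of 18 must divide φ(23) = 23 − 1 = 22 = 2 · 11.
Divisors of 22: 1, 2, 11, 22.
Compute 18^d (mod 23) for the divisors d until we hit 1:
18^1 ≡ 18 (mod 23)
18^2 ≡ 2 (mod 23)
18^11 ≡ 1 (mod 23) ✓
The smallest such exponent is 11, so the order of 18 is 11.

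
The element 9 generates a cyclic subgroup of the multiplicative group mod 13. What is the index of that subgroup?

4

ord(9) | φ(13) = 13 − 1 = 12 = 2^2 · 3.
Divisors of 12: 1, 2, 3, 4, 6, 12.
Check 9^d mod 13 for each divisor in increasing order:
9^1 ≡ 9 (mod 13)
9^2 ≡ 3 (mod 13)
9^3 ≡ 1 (mod 13) ✓
Thus |⟨9⟩| = ord(9) = 3.
[(Z/13Z)^× : ⟨9⟩] = 12/3 = 4.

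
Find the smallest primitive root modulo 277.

5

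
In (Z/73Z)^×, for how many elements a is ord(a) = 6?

φ(73) = 73 − 1 = 72 = 2^3 · 3^2.
(Z/73Z)^× is cyclic (|G| = 72); a cyclic group of order m has exactly φ(d) elements of each order d | m, and none otherwise.
6 = 2 · 3 divides 72, and φ(6) = 2.

2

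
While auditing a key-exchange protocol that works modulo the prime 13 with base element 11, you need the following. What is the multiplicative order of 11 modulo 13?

12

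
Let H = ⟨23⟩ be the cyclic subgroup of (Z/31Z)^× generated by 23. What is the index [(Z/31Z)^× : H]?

Since 23 ∈ (Z/31Z)^×, its order divides φ(31) = 31 − 1 = 30 = 2 · 3 · 5.
Divisors of 30: 1, 2, 3, 5, 6, 10, 15, 30.
Evaluate successive powers at the divisors of 30:
23^1 ≡ 23 (mod 31)
23^2 ≡ 2 (mod 31)
23^3 ≡ 15 (mod 31)
23^5 ≡ 30 (mod 31)
23^6 ≡ 8 (mod 31)
23^10 ≡ 1 (mod 31) ✓
The order of 23 is 10, so the subgroup it generates has 10 elements.
[(Z/31Z)^× : ⟨23⟩] = 30/10 = 3.

3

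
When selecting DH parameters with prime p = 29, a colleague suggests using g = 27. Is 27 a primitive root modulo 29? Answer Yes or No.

φ(29) = 29 − 1 = 28 = 2^2 · 7.
An element g generates (Z/29Z)^× iff g^(28/q) ≢ 1 (mod 29) for each prime q ∈ {2, 7}.
27^14 ≡ 28 (mod 29)  [q = 2: ≢ 1 ✓]
27^4 ≡ 16 (mod 29)  [q = 7: ≢ 1 ✓]
All checks pass, so 27 has order 28 and is a primitive root modulo 29.

Yes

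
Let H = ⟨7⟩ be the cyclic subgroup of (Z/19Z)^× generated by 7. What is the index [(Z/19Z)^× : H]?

The order of 7 must divide φ(19) = 19 − 1 = 18 = 2 · 3^2.
Divisors of 18: 1, 2, 3, 6, 9, 18.
Check 7^d mod 19 for each divisor in increasing order:
7^1 ≡ 7 (mod 19)
7^2 ≡ 11 (mod 19)
7^3 ≡ 1 (mod 19) ✓
The order of 7 is 3, so the subgroup it generates has 3 elements.
[(Z/19Z)^× : ⟨7⟩] = 18/3 = 6.

6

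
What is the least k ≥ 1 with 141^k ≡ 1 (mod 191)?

ord(141) | φ(191) = 191 − 1 = 190 = 2 · 5 · 19.
Divisors of 190: 1, 2, 5, 10, 19, 38, 95, 190.
Evaluate successive powers at the divisors of 190:
141^1 ≡ 141
141^2 ≡ 17
141^5 ≡ 66
141^10 ≡ 154
141^19 ≡ 7
141^38 ≡ 49
141^95 ≡ 190
141^190 ≡ 1
Hence ord(141) = 190.

190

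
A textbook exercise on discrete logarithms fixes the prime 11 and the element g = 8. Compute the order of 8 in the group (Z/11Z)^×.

By Lagrange's theorem, ord_11(8) divides φ(11) = 11 − 1 = 10 = 2 · 5.
Divisors of 10: 1, 2, 5, 10.
Test each divisor d:
8^1 ≡ 8 (mod 11)
8^2 ≡ 9 (mod 11)
8^5 ≡ 10 (mod 11)
8^10 ≡ 1 (mod 11) ✓
The smallest such exponent is 10, so the order of 8 is 10.

10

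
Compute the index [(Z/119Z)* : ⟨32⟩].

4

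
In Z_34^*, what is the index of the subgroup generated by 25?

2

By Lagrange's theorem, ord_34(25) divides φ(34) = φ(2)·φ(17) = 1·16 = 16 = 2^4.
Divisors of 16: 1, 2, 4, 8, 16.
Check 25^d mod 34 for each divisor in increasing order:
25^1 ≡ 25 (mod 34)
25^2 ≡ 13 (mod 34)
25^4 ≡ 33 (mod 34)
25^8 ≡ 1 (mod 34) ✓
So ord_34(25) = 8, hence |⟨25⟩| = 8.
The index is φ(34) / ord(25) = 16 / 8 = 2.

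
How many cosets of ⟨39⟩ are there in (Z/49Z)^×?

By Lagrange's theorem, ord_49(39) divides φ(49) = φ(7^2) = 7·(7−1) = 42 = 2 · 3 · 7.
Divisors of 42: 1, 2, 3, 6, 7, 14, 21, 42.
Evaluate successive powers at the divisors of 42:
39^1 ≡ 39
39^2 ≡ 2
39^3 ≡ 29
39^6 ≡ 8
39^7 ≡ 18
39^14 ≡ 30
39^21 ≡ 1
The order of 39 is 21, so the subgroup it generates has 21 elements.
The index is φ(49) / ord(39) = 42 / 21 = 2.

2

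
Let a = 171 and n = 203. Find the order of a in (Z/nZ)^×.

Since 171 ∈ (Z/203Z)^×, its order divides φ(203) = φ(7·29) = (7−1)·(29−1) = 6·28 = 168 = 2^3 · 3 · 7.
Divisors of 168: 1, 2, 3, 4, 6, 7, 8, 12, 14, 21, 24, 28, 42, 56, 84, 168.
Check 171^d mod 203 for each divisor in increasing order:
171^1 ≡ 171 (mod 203)
171^2 ≡ 9 (mod 203)
171^3 ≡ 118 (mod 203)
171^4 ≡ 81 (mod 203)
171^6 ≡ 120 (mod 203)
171^7 ≡ 17 (mod 203)
171^8 ≡ 65 (mod 203)
171^12 ≡ 190 (mod 203)
171^14 ≡ 86 (mod 203)
171^21 ≡ 41 (mod 203)
171^24 ≡ 169 (mod 203)
171^28 ≡ 88 (mod 203)
171^42 ≡ 57 (mod 203)
171^56 ≡ 30 (mod 203)
171^84 ≡ 1 (mod 203) ✓
So ord_203(171) = 84.

84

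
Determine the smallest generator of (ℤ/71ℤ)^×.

7

φ(71) = 71 − 1 = 70 = 2 · 5 · 7.
Test candidates g = 2, 3, … against the prime factors q ∈ {2, 5, 7} of φ(71): g is a generator iff g^(70/q) ≢ 1 for every such q.
g = 2: 2^35 ≡ 1 — hits 1, so not a primitive root.
g = 3: 3^35 ≡ 1 — hits 1, so not a primitive root.
g = 4: 4^35 ≡ 1 — hits 1, so not a primitive root.
g = 5: 5^35 ≡ 1 — hits 1, so not a primitive root.
g = 6: 6^35 ≡ 1 — hits 1, so not a primitive root.
g = 7: 7^35 ≡ 70; 7^14 ≡ 54; 7^10 ≡ 45 — none is 1, so 7 is a primitive root.
Hence the least primitive root of 71 is 7.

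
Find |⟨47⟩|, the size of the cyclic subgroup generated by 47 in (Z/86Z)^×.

7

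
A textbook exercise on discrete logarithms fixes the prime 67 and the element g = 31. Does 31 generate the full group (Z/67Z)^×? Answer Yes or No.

Yes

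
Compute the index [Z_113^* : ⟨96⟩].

1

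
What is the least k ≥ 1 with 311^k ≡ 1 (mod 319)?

140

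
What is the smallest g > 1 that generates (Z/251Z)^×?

6

φ(251) = 251 − 1 = 250 = 2 · 5^3.
g is a primitive root iff g^(250/q) ≢ 1 (mod 251) for each prime q ∈ {2, 5}.
g = 2: 2^125 ≡ 250; 2^50 ≡ 1 — hits 1, so not a primitive root.
g = 3: 3^125 ≡ 1 — hits 1, so not a primitive root.
g = 4: 4^125 ≡ 1 — hits 1, so not a primitive root.
g = 5: 5^125 ≡ 1 — hits 1, so not a primitive root.
g = 6: 6^125 ≡ 250; 6^50 ≡ 219 — none is 1, so 6 is a primitive root.
Hence the least primitive root of 251 is 6.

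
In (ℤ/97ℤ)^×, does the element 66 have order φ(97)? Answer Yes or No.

No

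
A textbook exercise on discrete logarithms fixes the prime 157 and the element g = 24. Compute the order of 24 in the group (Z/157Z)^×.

156

Since 24 ∈ (Z/157Z)^×, its order divides φ(157) = 157 − 1 = 156 = 2^2 · 3 · 13.
Divisors of 156: 1, 2, 3, 4, 6, 12, 13, 26, 39, 52, 78, 156.
Compute 24^d (mod 157) for the divisors d until we hit 1:
24^1 ≡ 24 (mod 157)
24^2 ≡ 105 (mod 157)
24^3 ≡ 8 (mod 157)
24^4 ≡ 35 (mod 157)
24^6 ≡ 64 (mod 157)
24^12 ≡ 14 (mod 157)
24^13 ≡ 22 (mod 157)
24^26 ≡ 13 (mod 157)
24^39 ≡ 129 (mod 157)
24^52 ≡ 12 (mod 157)
24^78 ≡ 156 (mod 157)
24^156 ≡ 1 (mod 157) ✓
The smallest such exponent is 156, so the order of 24 is 156.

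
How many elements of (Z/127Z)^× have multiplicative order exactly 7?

φ(127) = 127 − 1 = 126 = 2 · 3^2 · 7.
Since (Z/127Z)^× is cyclic of order 126, the number of elements of order d is φ(d) when d | 126 and 0 otherwise.
7 | 126, and φ(7) = 7 − 1 = 6.

6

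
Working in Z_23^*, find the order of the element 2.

Since 2 ∈ (Z/23Z)^×, its order divides φ(23) = 23 − 1 = 22 = 2 · 11.
Divisors of 22: 1, 2, 11, 22.
Check 2^d mod 23 for each divisor in increasing order:
2^1 ≡ 2 (mod 23)
2^2 ≡ 4 (mod 23)
2^11 ≡ 1 (mod 23) ✓
Hence ord(2) = 11.

11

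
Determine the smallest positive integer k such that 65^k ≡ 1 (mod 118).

58

By Lagrange's theorem, ord_118(65) divides φ(118) = φ(2)·φ(59) = 1·58 = 58 = 2 · 29.
Divisors of 58: 1, 2, 29, 58.
Check 65^d mod 118 for each divisor in increasing order:
65^1 ≡ 65 (mod 118)
65^2 ≡ 95 (mod 118)
65^29 ≡ 117 (mod 118)
65^58 ≡ 1 (mod 118) ✓
Therefore the multiplicative order of 65 modulo 118 is 58.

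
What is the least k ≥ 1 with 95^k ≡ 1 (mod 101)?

5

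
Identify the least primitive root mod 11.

2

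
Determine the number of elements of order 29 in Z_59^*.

φ(59) = 59 − 1 = 58 = 2 · 29.
(Z/59Z)^× is cyclic (|G| = 58); a cyclic group of order m has exactly φ(d) elements of each order d | m, and none otherwise.
29 | 58, and φ(29) = 29 − 1 = 28.

28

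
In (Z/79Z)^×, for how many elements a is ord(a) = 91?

0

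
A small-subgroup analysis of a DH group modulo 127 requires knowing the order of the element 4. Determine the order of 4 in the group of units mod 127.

By Lagrange's theorem, ord_127(4) divides φ(127) = 127 − 1 = 126 = 2 · 3^2 · 7.
Divisors of 126: 1, 2, 3, 6, 7, 9, 14, 18, 21, 42, 63, 126.
Test each divisor d:
4^1 ≡ 4
4^2 ≡ 16
4^3 ≡ 64
4^6 ≡ 32
4^7 ≡ 1
The smallest such exponent is 7, so the order of 4 is 7.

7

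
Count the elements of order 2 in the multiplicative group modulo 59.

1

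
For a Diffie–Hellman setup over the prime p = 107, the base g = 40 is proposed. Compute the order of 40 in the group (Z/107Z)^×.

53

The order of 40 must divide φ(107) = 107 − 1 = 106 = 2 · 53.
Divisors of 106: 1, 2, 53, 106.
Check 40^d mod 107 for each divisor in increasing order:
40^1 ≡ 40 (mod 107)
40^2 ≡ 102 (mod 107)
40^53 ≡ 1 (mod 107) ✓
Therefore the multiplicative order of 40 modulo 107 is 53.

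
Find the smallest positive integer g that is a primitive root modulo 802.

3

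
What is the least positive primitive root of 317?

φ(317) = 317 − 1 = 316 = 2^2 · 79.
Test candidates g = 2, 3, … against the prime factors q ∈ {2, 79} of φ(317): g is a generator iff g^(316/q) ≢ 1 for every such q.
g = 2: 2^158 ≡ 316; 2^4 ≡ 16 — none is 1, so 2 is a primitive root.
Hence the least primitive root of 317 is 2.

2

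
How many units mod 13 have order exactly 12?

4

φ(13) = 13 − 1 = 12 = 2^2 · 3.
(Z/13Z)^× is cyclic (|G| = 12); a cyclic group of order m has exactly φ(d) elements of each order d | m, and none otherwise.
12 = 2^2 · 3 divides 12, and φ(12) = 4.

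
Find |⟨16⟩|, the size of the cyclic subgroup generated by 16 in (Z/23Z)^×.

11

Since 16 ∈ (Z/23Z)^×, its order divides φ(23) = 23 − 1 = 22 = 2 · 11.
Divisors of 22: 1, 2, 11, 22.
Compute 16^d (mod 23) for the divisors d until we hit 1:
16^1 ≡ 16 (mod 23)
16^2 ≡ 3 (mod 23)
16^11 ≡ 1 (mod 23) ✓
Hence ord(16) = 11.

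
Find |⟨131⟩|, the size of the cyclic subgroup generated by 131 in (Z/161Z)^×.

Since 131 ∈ (Z/161Z)^×, its order divides φ(161) = φ(7·23) = (7−1)·(23−1) = 6·22 = 132 = 2^2 · 3 · 11.
Divisors of 132: 1, 2, 3, 4, 6, 11, 12, 22, 33, 44, 66, 132.
Evaluate successive powers at the divisors of 132:
131^1 ≡ 131 (mod 161)
131^2 ≡ 95 (mod 161)
131^3 ≡ 48 (mod 161)
131^4 ≡ 9 (mod 161)
131^6 ≡ 50 (mod 161)
131^11 ≡ 24 (mod 161)
131^12 ≡ 85 (mod 161)
131^22 ≡ 93 (mod 161)
131^33 ≡ 139 (mod 161)
131^44 ≡ 116 (mod 161)
131^66 ≡ 1 (mod 161) ✓
The smallest such exponent is 66, so the order of 131 is 66.

66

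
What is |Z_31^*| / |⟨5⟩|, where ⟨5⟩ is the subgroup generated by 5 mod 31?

10

ord(5) | φ(31) = 31 − 1 = 30 = 2 · 3 · 5.
Divisors of 30: 1, 2, 3, 5, 6, 10, 15, 30.
Evaluate successive powers at the divisors of 30:
5^1 ≡ 5 (mod 31)
5^2 ≡ 25 (mod 31)
5^3 ≡ 1 (mod 31) ✓
So ord_31(5) = 3, hence |⟨5⟩| = 3.
The index is φ(31) / ord(5) = 30 / 3 = 10.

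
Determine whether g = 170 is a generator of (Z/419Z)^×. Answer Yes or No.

φ(419) = 419 − 1 = 418 = 2 · 11 · 19.
It suffices to check that the order of 170 is not a proper divisor of 418: compute 170^(418/q) for q ∈ {2, 11, 19}.
170^209 ≡ 1 (mod 419)  [q = 2: ≡ 1 ✗]
170^38 ≡ 300 (mod 419)  [q = 11: ≢ 1 ✓]
170^22 ≡ 114 (mod 419)  [q = 19: ≢ 1 ✓]
The check at q = 2 fails, so 170 generates a proper subgroup.

No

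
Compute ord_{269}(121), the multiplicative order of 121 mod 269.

67

The order of 121 must divide φ(269) = 269 − 1 = 268 = 2^2 · 67.
Divisors of 268: 1, 2, 4, 67, 134, 268.
Compute 121^d (mod 269) for the divisors d until we hit 1:
121^1 ≡ 121
121^2 ≡ 115
121^4 ≡ 44
121^67 ≡ 1
Therefore the multiplicative order of 121 modulo 269 is 67.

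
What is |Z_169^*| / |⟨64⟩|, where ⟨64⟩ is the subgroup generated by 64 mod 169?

6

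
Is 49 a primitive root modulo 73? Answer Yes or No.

No

φ(73) = 73 − 1 = 72 = 2^3 · 3^2.
An element g generates (Z/73Z)^× iff g^(72/q) ≢ 1 (mod 73) for each prime q ∈ {2, 3}.
49^36 ≡ 1 (mod 73)  [q = 2: ≡ 1 ✗]
49^24 ≡ 1 (mod 73)  [q = 3: ≡ 1 ✗]
The check at q = 2 fails, so 49 generates a proper subgroup.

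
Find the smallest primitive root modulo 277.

5

φ(277) = 277 − 1 = 276 = 2^2 · 3 · 23.
g is a primitive root iff g^(276/q) ≢ 1 (mod 277) for each prime q ∈ {2, 3, 23}.
g = 2: 2^138 ≡ 276; 2^92 ≡ 1 — hits 1, so not a primitive root.
g = 3: 3^138 ≡ 1 — hits 1, so not a primitive root.
g = 4: 4^138 ≡ 1 — hits 1, so not a primitive root.
g = 5: 5^138 ≡ 276; 5^92 ≡ 116; 5^12 ≡ 27 — none is 1, so 5 is a primitive root.
So 5 is the smallest generator of (Z/277Z)^×.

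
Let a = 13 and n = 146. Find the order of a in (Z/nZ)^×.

72

Since 13 ∈ (Z/146Z)^×, its order divides φ(146) = φ(2)·φ(73) = 1·72 = 72 = 2^3 · 3^2.
Divisors of 72: 1, 2, 3, 4, 6, 8, 9, 12, 18, 24, 36, 72.
Check 13^d mod 146 for each divisor in increasing order:
13^1 ≡ 13 (mod 146)
13^2 ≡ 23 (mod 146)
13^3 ≡ 7 (mod 146)
13^4 ≡ 91 (mod 146)
13^6 ≡ 49 (mod 146)
13^8 ≡ 105 (mod 146)
13^9 ≡ 51 (mod 146)
13^12 ≡ 65 (mod 146)
13^18 ≡ 119 (mod 146)
13^24 ≡ 137 (mod 146)
13^36 ≡ 145 (mod 146)
13^72 ≡ 1 (mod 146) ✓
So ord_146(13) = 72.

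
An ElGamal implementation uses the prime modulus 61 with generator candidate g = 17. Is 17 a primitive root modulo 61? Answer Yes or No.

φ(61) = 61 − 1 = 60 = 2^2 · 3 · 5.
Test 17^(60/q) mod 61 for each prime factor q of 60:
17^30 ≡ 60 (mod 61)  [q = 2: ≢ 1 ✓]
17^20 ≡ 13 (mod 61)  [q = 3: ≢ 1 ✓]
17^12 ≡ 20 (mod 61)  [q = 5: ≢ 1 ✓]
All checks pass, so 17 has order 60 and is a primitive root modulo 61.

Yes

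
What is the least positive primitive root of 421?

2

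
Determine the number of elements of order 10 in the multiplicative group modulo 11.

φ(11) = 11 − 1 = 10 = 2 · 5.
In a cyclic group of order 10, there are φ(d) elements of order d for each divisor d of 10, and zero for non-divisors.
10 = 2 · 5 divides 10, and φ(10) = 4.

4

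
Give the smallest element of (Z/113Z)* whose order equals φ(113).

φ(113) = 113 − 1 = 112 = 2^4 · 7.
Test candidates g = 2, 3, … against the prime factors q ∈ {2, 7} of φ(113): g is a generator iff g^(112/q) ≢ 1 for every such q.
g = 2: 2^56 ≡ 1 — hits 1, so not a primitive root.
g = 3: 3^56 ≡ 112; 3^16 ≡ 49 — none is 1, so 3 is a primitive root.
Hence the least primitive root of 113 is 3.

3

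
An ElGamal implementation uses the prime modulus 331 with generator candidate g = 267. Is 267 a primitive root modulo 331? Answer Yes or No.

No

φ(331) = 331 − 1 = 330 = 2 · 3 · 5 · 11.
It suffices to check that the order of 267 is not a proper divisor of 330: compute 267^(330/q) for q ∈ {2, 3, 5, 11}.
267^165 ≡ 330 (mod 331)  [q = 2: ≢ 1 ✓]
267^110 ≡ 1 (mod 331)  [q = 3: ≡ 1 ✗]
267^66 ≡ 64 (mod 331)  [q = 5: ≢ 1 ✓]
267^30 ≡ 1 (mod 331)  [q = 11: ≡ 1 ✗]
Since 267^110 ≡ 1, the order of 267 divides 110 < 330, so 267 is not a primitive root.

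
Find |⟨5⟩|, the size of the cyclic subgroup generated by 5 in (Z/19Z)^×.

ord(5) | φ(19) = 19 − 1 = 18 = 2 · 3^2.
Divisors of 18: 1, 2, 3, 6, 9, 18.
Evaluate successive powers at the divisors of 18:
5^1 ≡ 5 (mod 19)
5^2 ≡ 6 (mod 19)
5^3 ≡ 11 (mod 19)
5^6 ≡ 7 (mod 19)
5^9 ≡ 1 (mod 19) ✓
Hence ord(5) = 9.

9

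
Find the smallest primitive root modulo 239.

7

φ(239) = 239 − 1 = 238 = 2 · 7 · 17.
Test candidates g = 2, 3, … against the prime factors q ∈ {2, 7, 17} of φ(239): g is a generator iff g^(238/q) ≢ 1 for every such q.
g = 2: 2^119 ≡ 1 — hits 1, so not a primitive root.
g = 3: 3^119 ≡ 1 — hits 1, so not a primitive root.
g = 4: 4^119 ≡ 1 — hits 1, so not a primitive root.
g = 5: 5^119 ≡ 1 — hits 1, so not a primitive root.
g = 6: 6^119 ≡ 1 — hits 1, so not a primitive root.
g = 7: 7^119 ≡ 238; 7^34 ≡ 24; 7^14 ≡ 211 — none is 1, so 7 is a primitive root.
The smallest primitive root modulo 239 is 7.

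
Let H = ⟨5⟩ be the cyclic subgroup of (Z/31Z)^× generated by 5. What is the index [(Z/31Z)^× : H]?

10

The order of 5 must divide φ(31) = 31 − 1 = 30 = 2 · 3 · 5.
Divisors of 30: 1, 2, 3, 5, 6, 10, 15, 30.
Compute 5^d (mod 31) for the divisors d until we hit 1:
5^1 ≡ 5
5^2 ≡ 25
5^3 ≡ 1
So ord_31(5) = 3, hence |⟨5⟩| = 3.
The index is φ(31) / ord(5) = 30 / 3 = 10.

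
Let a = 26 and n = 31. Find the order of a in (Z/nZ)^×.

6

Since 26 ∈ (Z/31Z)^×, its order divides φ(31) = 31 − 1 = 30 = 2 · 3 · 5.
Divisors of 30: 1, 2, 3, 5, 6, 10, 15, 30.
Test each divisor d:
26^1 ≡ 26 (mod 31)
26^2 ≡ 25 (mod 31)
26^3 ≡ 30 (mod 31)
26^5 ≡ 6 (mod 31)
26^6 ≡ 1 (mod 31) ✓
The smallest such exponent is 6, so the order of 26 is 6.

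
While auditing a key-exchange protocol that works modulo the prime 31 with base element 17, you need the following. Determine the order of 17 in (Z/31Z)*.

By Lagrange's theorem, ord_31(17) divides φ(31) = 31 − 1 = 30 = 2 · 3 · 5.
Divisors of 30: 1, 2, 3, 5, 6, 10, 15, 30.
Compute 17^d (mod 31) for the divisors d until we hit 1:
17^1 ≡ 17 (mod 31)
17^2 ≡ 10 (mod 31)
17^3 ≡ 15 (mod 31)
17^5 ≡ 26 (mod 31)
17^6 ≡ 8 (mod 31)
17^10 ≡ 25 (mod 31)
17^15 ≡ 30 (mod 31)
17^30 ≡ 1 (mod 31) ✓
Hence ord(17) = 30.

30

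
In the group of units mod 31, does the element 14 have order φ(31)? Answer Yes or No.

φ(31) = 31 − 1 = 30 = 2 · 3 · 5.
14 is a primitive root mod 31 iff 14^(φ(31)/q) ≢ 1 for every prime q | φ(31), i.e. q ∈ {2, 3, 5}.
14^15 ≡ 1 (mod 31)  [q = 2: ≡ 1 ✗]
14^10 ≡ 25 (mod 31)  [q = 3: ≢ 1 ✓]
14^6 ≡ 8 (mod 31)  [q = 5: ≢ 1 ✓]
14^15 ≡ 1 shows ord(14) | 15, strictly less than φ(31); not a primitive root.

No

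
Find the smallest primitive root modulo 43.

φ(43) = 43 − 1 = 42 = 2 · 3 · 7.
g is a primitive root iff g^(42/q) ≢ 1 (mod 43) for each prime q ∈ {2, 3, 7}.
g = 2: 2^21 ≡ 42; 2^14 ≡ 1 — hits 1, so not a primitive root.
g = 3: 3^21 ≡ 42; 3^14 ≡ 36; 3^6 ≡ 41 — none is 1, so 3 is a primitive root.
So 3 is the smallest generator of (Z/43Z)^×.

3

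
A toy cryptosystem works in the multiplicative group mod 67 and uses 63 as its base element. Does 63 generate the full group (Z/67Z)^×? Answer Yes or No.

Yes

φ(67) = 67 − 1 = 66 = 2 · 3 · 11.
An element g generates (Z/67Z)^× iff g^(66/q) ≢ 1 (mod 67) for each prime q ∈ {2, 3, 11}.
63^33 ≡ 66 (mod 67)  [q = 2: ≢ 1 ✓]
63^22 ≡ 29 (mod 67)  [q = 3: ≢ 1 ✓]
63^6 ≡ 9 (mod 67)  [q = 11: ≢ 1 ✓]
All checks pass, so 63 has order 66 and is a primitive root modulo 67.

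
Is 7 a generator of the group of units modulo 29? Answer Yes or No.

No

φ(29) = 29 − 1 = 28 = 2^2 · 7.
7 is a primitive root mod 29 iff 7^(φ(29)/q) ≢ 1 for every prime q | φ(29), i.e. q ∈ {2, 7}.
7^14 ≡ 1 (mod 29)  [q = 2: ≡ 1 ✗]
7^4 ≡ 23 (mod 29)  [q = 7: ≢ 1 ✓]
The check at q = 2 fails, so 7 generates a proper subgroup.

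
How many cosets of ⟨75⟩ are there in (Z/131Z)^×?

Since 75 ∈ (Z/131Z)^×, its order divides φ(131) = 131 − 1 = 130 = 2 · 5 · 13.
Divisors of 130: 1, 2, 5, 10, 13, 26, 65, 130.
Compute 75^d (mod 131) for the divisors d until we hit 1:
75^1 ≡ 75
75^2 ≡ 123
75^5 ≡ 84
75^10 ≡ 113
75^13 ≡ 58
75^26 ≡ 89
75^65 ≡ 1
The order of 75 is 65, so the subgroup it generates has 65 elements.
Index = |(Z/131Z)^×| / |⟨75⟩| = 130 / 65 = 2.

2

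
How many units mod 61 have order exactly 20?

8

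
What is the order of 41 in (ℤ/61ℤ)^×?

10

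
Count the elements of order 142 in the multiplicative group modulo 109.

0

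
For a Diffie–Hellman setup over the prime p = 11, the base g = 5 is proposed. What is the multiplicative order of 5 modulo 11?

Since 5 ∈ (Z/11Z)^×, its order divides φ(11) = 11 − 1 = 10 = 2 · 5.
Divisors of 10: 1, 2, 5, 10.
Compute 5^d (mod 11) for the divisors d until we hit 1:
5^1 ≡ 5 (mod 11)
5^2 ≡ 3 (mod 11)
5^5 ≡ 1 (mod 11) ✓
Hence ord(5) = 5.

5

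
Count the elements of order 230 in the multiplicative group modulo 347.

0

φ(347) = 347 − 1 = 346 = 2 · 173.
In a cyclic group of order 346, there are φ(d) elements of order d for each divisor d of 346, and zero for non-divisors.
Since 230 ∤ 346, the count is 0.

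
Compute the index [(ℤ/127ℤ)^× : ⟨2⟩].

By Lagrange's theorem, ord_127(2) divides φ(127) = 127 − 1 = 126 = 2 · 3^2 · 7.
Divisors of 126: 1, 2, 3, 6, 7, 9, 14, 18, 21, 42, 63, 126.
Test each divisor d:
2^1 ≡ 2
2^2 ≡ 4
2^3 ≡ 8
2^6 ≡ 64
2^7 ≡ 1
Thus |⟨2⟩| = ord(2) = 7.
[(Z/127Z)^× : ⟨2⟩] = 126/7 = 18.

18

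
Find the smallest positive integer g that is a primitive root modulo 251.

φ(251) = 251 − 1 = 250 = 2 · 5^3.
Test candidates g = 2, 3, … against the prime factors q ∈ {2, 5} of φ(251): g is a generator iff g^(250/q) ≢ 1 for every such q.
g = 2: 2^125 ≡ 250; 2^50 ≡ 1 — hits 1, so not a primitive root.
g = 3: 3^125 ≡ 1 — hits 1, so not a primitive root.
g = 4: 4^125 ≡ 1 — hits 1, so not a primitive root.
g = 5: 5^125 ≡ 1 — hits 1, so not a primitive root.
g = 6: 6^125 ≡ 250; 6^50 ≡ 219 — none is 1, so 6 is a primitive root.
Hence the least primitive root of 251 is 6.

6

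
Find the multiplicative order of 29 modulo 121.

ord(29) | φ(121) = φ(11^2) = 11·(11−1) = 110 = 2 · 5 · 11.
Divisors of 110: 1, 2, 5, 10, 11, 22, 55, 110.
Test each divisor d:
29^1 ≡ 29 (mod 121)
29^2 ≡ 115 (mod 121)
29^5 ≡ 76 (mod 121)
29^10 ≡ 89 (mod 121)
29^11 ≡ 40 (mod 121)
29^22 ≡ 27 (mod 121)
29^55 ≡ 120 (mod 121)
29^110 ≡ 1 (mod 121) ✓
The smallest such exponent is 110, so the order of 29 is 110.

110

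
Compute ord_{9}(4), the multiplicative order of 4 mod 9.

ord(4) | φ(9) = φ(3^2) = 3·(3−1) = 6 = 2 · 3.
Divisors of 6: 1, 2, 3, 6.
Test each divisor d:
4^1 ≡ 4
4^2 ≡ 7
4^3 ≡ 1
So ord_9(4) = 3.

3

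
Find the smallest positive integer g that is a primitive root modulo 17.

3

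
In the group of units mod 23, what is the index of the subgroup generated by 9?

ord(9) | φ(23) = 23 − 1 = 22 = 2 · 11.
Divisors of 22: 1, 2, 11, 22.
Compute 9^d (mod 23) for the divisors d until we hit 1:
9^1 ≡ 9
9^2 ≡ 12
9^11 ≡ 1
Thus |⟨9⟩| = ord(9) = 11.
Index = |(Z/23Z)^×| / |⟨9⟩| = 22 / 11 = 2.

2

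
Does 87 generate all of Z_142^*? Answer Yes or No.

No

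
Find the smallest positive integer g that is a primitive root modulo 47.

5

φ(47) = 47 − 1 = 46 = 2 · 23.
Test candidates g = 2, 3, … against the prime factors q ∈ {2, 23} of φ(47): g is a generator iff g^(46/q) ≢ 1 for every such q.
g = 2: 2^23 ≡ 1 — hits 1, so not a primitive root.
g = 3: 3^23 ≡ 1 — hits 1, so not a primitive root.
g = 4: 4^23 ≡ 1 — hits 1, so not a primitive root.
g = 5: 5^23 ≡ 46; 5^2 ≡ 25 — none is 1, so 5 is a primitive root.
Hence the least primitive root of 47 is 5.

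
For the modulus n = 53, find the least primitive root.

2

φ(53) = 53 − 1 = 52 = 2^2 · 13.
Test candidates g = 2, 3, … against the prime factors q ∈ {2, 13} of φ(53): g is a generator iff g^(52/q) ≢ 1 for every such q.
g = 2: 2^26 ≡ 52; 2^4 ≡ 16 — none is 1, so 2 is a primitive root.
The smallest primitive root modulo 53 is 2.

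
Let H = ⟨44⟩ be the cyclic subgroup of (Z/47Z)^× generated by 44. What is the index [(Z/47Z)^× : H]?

1

By Lagrange's theorem, ord_47(44) divides φ(47) = 47 − 1 = 46 = 2 · 23.
Divisors of 46: 1, 2, 23, 46.
Compute 44^d (mod 47) for the divisors d until we hit 1:
44^1 ≡ 44 (mod 47)
44^2 ≡ 9 (mod 47)
44^23 ≡ 46 (mod 47)
44^46 ≡ 1 (mod 47) ✓
The order of 44 is 46, so the subgroup it generates has 46 elements.
[(Z/47Z)^× : ⟨44⟩] = 46/46 = 1.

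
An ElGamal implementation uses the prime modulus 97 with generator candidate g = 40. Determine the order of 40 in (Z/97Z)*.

The order of 40 must divide φ(97) = 97 − 1 = 96 = 2^5 · 3.
Divisors of 96: 1, 2, 3, 4, 6, 8, 12, 16, 24, 32, 48, 96.
Check 40^d mod 97 for each divisor in increasing order:
40^1 ≡ 40 (mod 97)
40^2 ≡ 48 (mod 97)
40^3 ≡ 77 (mod 97)
40^4 ≡ 73 (mod 97)
40^6 ≡ 12 (mod 97)
40^8 ≡ 91 (mod 97)
40^12 ≡ 47 (mod 97)
40^16 ≡ 36 (mod 97)
40^24 ≡ 75 (mod 97)
40^32 ≡ 35 (mod 97)
40^48 ≡ 96 (mod 97)
40^96 ≡ 1 (mod 97) ✓
Therefore the multiplicative order of 40 modulo 97 is 96.

96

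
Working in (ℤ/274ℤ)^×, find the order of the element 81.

34

Since 81 ∈ (Z/274Z)^×, its order divides φ(274) = φ(2)·φ(137) = 1·136 = 136 = 2^3 · 17.
Divisors of 136: 1, 2, 4, 8, 17, 34, 68, 136.
Compute 81^d (mod 274) for the divisors d until we hit 1:
81^1 ≡ 81
81^2 ≡ 259
81^4 ≡ 225
81^8 ≡ 209
81^17 ≡ 273
81^34 ≡ 1
The smallest such exponent is 34, so the order of 81 is 34.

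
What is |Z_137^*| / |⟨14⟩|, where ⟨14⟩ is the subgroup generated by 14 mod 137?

4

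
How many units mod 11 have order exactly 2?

φ(11) = 11 − 1 = 10 = 2 · 5.
In a cyclic group of order 10, there are φ(d) elements of order d for each divisor d of 10, and zero for non-divisors.
2 | 10, and φ(2) = 2 − 1 = 1.

1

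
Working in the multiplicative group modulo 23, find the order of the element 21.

22

By Lagrange's theorem, ord_23(21) divides φ(23) = 23 − 1 = 22 = 2 · 11.
Divisors of 22: 1, 2, 11, 22.
Evaluate successive powers at the divisors of 22:
21^1 ≡ 21 (mod 23)
21^2 ≡ 4 (mod 23)
21^11 ≡ 22 (mod 23)
21^22 ≡ 1 (mod 23) ✓
Hence ord(21) = 22.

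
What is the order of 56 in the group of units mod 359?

358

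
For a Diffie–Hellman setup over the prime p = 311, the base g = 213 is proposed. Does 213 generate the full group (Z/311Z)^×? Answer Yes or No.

Yes

φ(311) = 311 − 1 = 310 = 2 · 5 · 31.
It suffices to check that the order of 213 is not a proper divisor of 310: compute 213^(310/q) for q ∈ {2, 5, 31}.
213^155 ≡ 310 (mod 311)  [q = 2: ≢ 1 ✓]
213^62 ≡ 52 (mod 311)  [q = 5: ≢ 1 ✓]
213^10 ≡ 24 (mod 311)  [q = 31: ≢ 1 ✓]
All checks pass, so 213 has order 310 and is a primitive root modulo 311.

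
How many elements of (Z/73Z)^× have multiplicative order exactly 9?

φ(73) = 73 − 1 = 72 = 2^3 · 3^2.
In a cyclic group of order 72, there are φ(d) elements of order d for each divisor d of 72, and zero for non-divisors.
9 = 3^2 divides 72, and φ(9) = 6.

6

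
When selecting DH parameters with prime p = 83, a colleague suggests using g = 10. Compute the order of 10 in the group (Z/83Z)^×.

ord(10) | φ(83) = 83 − 1 = 82 = 2 · 41.
Divisors of 82: 1, 2, 41, 82.
Test each divisor d:
10^1 ≡ 10
10^2 ≡ 17
10^41 ≡ 1
The smallest such exponent is 41, so the order of 10 is 41.

41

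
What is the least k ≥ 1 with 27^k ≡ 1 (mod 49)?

14

ord(27) | φ(49) = φ(7^2) = 7·(7−1) = 42 = 2 · 3 · 7.
Divisors of 42: 1, 2, 3, 6, 7, 14, 21, 42.
Evaluate successive powers at the divisors of 42:
27^1 ≡ 27
27^2 ≡ 43
27^3 ≡ 34
27^6 ≡ 29
27^7 ≡ 48
27^14 ≡ 1
So ord_49(27) = 14.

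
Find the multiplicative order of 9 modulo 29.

14

Since 9 ∈ (Z/29Z)^×, its order divides φ(29) = 29 − 1 = 28 = 2^2 · 7.
Divisors of 28: 1, 2, 4, 7, 14, 28.
Compute 9^d (mod 29) for the divisors d until we hit 1:
9^1 ≡ 9
9^2 ≡ 23
9^4 ≡ 7
9^7 ≡ 28
9^14 ≡ 1
Therefore the multiplicative order of 9 modulo 29 is 14.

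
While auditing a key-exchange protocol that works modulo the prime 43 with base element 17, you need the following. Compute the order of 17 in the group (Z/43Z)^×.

21

Since 17 ∈ (Z/43Z)^×, its order divides φ(43) = 43 − 1 = 42 = 2 · 3 · 7.
Divisors of 42: 1, 2, 3, 6, 7, 14, 21, 42.
Test each divisor d:
17^1 ≡ 17
17^2 ≡ 31
17^3 ≡ 11
17^6 ≡ 35
17^7 ≡ 36
17^14 ≡ 6
17^21 ≡ 1
The smallest such exponent is 21, so the order of 17 is 21.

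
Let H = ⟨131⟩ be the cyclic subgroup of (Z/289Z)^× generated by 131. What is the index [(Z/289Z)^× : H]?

17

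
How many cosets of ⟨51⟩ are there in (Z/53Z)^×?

1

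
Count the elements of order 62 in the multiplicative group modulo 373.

30

φ(373) = 373 − 1 = 372 = 2^2 · 3 · 31.
In a cyclic group of order 372, there are φ(d) elements of order d for each divisor d of 372, and zero for non-divisors.
62 = 2 · 31 divides 372, and φ(62) = 30.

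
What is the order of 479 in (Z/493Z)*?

112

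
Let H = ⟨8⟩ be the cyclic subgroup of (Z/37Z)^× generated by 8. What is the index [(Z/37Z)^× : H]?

3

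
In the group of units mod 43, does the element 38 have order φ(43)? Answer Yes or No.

No

φ(43) = 43 − 1 = 42 = 2 · 3 · 7.
An element g generates (Z/43Z)^× iff g^(42/q) ≢ 1 (mod 43) for each prime q ∈ {2, 3, 7}.
38^21 ≡ 1 (mod 43)  [q = 2: ≡ 1 ✗]
38^14 ≡ 36 (mod 43)  [q = 3: ≢ 1 ✓]
38^6 ≡ 16 (mod 43)  [q = 7: ≢ 1 ✓]
Since 38^21 ≡ 1, the order of 38 divides 21 < 42, so 38 is not a primitive root.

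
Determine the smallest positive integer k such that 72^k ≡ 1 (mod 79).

The order of 72 must divide φ(79) = 79 − 1 = 78 = 2 · 3 · 13.
Divisors of 78: 1, 2, 3, 6, 13, 26, 39, 78.
Check 72^d mod 79 for each divisor in increasing order:
72^1 ≡ 72 (mod 79)
72^2 ≡ 49 (mod 79)
72^3 ≡ 52 (mod 79)
72^6 ≡ 18 (mod 79)
72^13 ≡ 23 (mod 79)
72^26 ≡ 55 (mod 79)
72^39 ≡ 1 (mod 79) ✓
Hence ord(72) = 39.

39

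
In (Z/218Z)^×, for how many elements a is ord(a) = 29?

0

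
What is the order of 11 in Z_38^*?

3

By Lagrange's theorem, ord_38(11) divides φ(38) = φ(2)·φ(19) = 1·18 = 18 = 2 · 3^2.
Divisors of 18: 1, 2, 3, 6, 9, 18.
Check 11^d mod 38 for each divisor in increasing order:
11^1 ≡ 11 (mod 38)
11^2 ≡ 7 (mod 38)
11^3 ≡ 1 (mod 38) ✓
So ord_38(11) = 3.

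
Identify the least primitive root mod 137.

3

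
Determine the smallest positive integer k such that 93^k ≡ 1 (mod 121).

55

By Lagrange's theorem, ord_121(93) divides φ(121) = φ(11^2) = 11·(11−1) = 110 = 2 · 5 · 11.
Divisors of 110: 1, 2, 5, 10, 11, 22, 55, 110.
Check 93^d mod 121 for each divisor in increasing order:
93^1 ≡ 93
93^2 ≡ 58
93^5 ≡ 67
93^10 ≡ 12
93^11 ≡ 27
93^22 ≡ 3
93^55 ≡ 1
Therefore the multiplicative order of 93 modulo 121 is 55.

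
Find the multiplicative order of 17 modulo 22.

10

ord(17) | φ(22) = φ(2)·φ(11) = 1·10 = 10 = 2 · 5.
Divisors of 10: 1, 2, 5, 10.
Check 17^d mod 22 for each divisor in increasing order:
17^1 ≡ 17 (mod 22)
17^2 ≡ 3 (mod 22)
17^5 ≡ 21 (mod 22)
17^10 ≡ 1 (mod 22) ✓
Therefore the multiplicative order of 17 modulo 22 is 10.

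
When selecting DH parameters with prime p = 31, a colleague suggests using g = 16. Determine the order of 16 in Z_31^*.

5

ord(16) | φ(31) = 31 − 1 = 30 = 2 · 3 · 5.
Divisors of 30: 1, 2, 3, 5, 6, 10, 15, 30.
Test each divisor d:
16^1 ≡ 16 (mod 31)
16^2 ≡ 8 (mod 31)
16^3 ≡ 4 (mod 31)
16^5 ≡ 1 (mod 31) ✓
So ord_31(16) = 5.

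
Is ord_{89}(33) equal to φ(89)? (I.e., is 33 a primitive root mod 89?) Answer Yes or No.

Yes

φ(89) = 89 − 1 = 88 = 2^3 · 11.
It suffices to check that the order of 33 is not a proper divisor of 88: compute 33^(88/q) for q ∈ {2, 11}.
33^44 ≡ 88 (mod 89)  [q = 2: ≢ 1 ✓]
33^8 ≡ 16 (mod 89)  [q = 11: ≢ 1 ✓]
Every test exponent gives a nontrivial residue, hence 33 generates the full group.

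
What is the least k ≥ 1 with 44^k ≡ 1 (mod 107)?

ord(44) | φ(107) = 107 − 1 = 106 = 2 · 53.
Divisors of 106: 1, 2, 53, 106.
Evaluate successive powers at the divisors of 106:
44^1 ≡ 44 (mod 107)
44^2 ≡ 10 (mod 107)
44^53 ≡ 1 (mod 107) ✓
Therefore the multiplicative order of 44 modulo 107 is 53.

53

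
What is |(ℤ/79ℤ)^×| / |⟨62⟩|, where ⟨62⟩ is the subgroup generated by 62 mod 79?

By Lagrange's theorem, ord_79(62) divides φ(79) = 79 − 1 = 78 = 2 · 3 · 13.
Divisors of 78: 1, 2, 3, 6, 13, 26, 39, 78.
Evaluate successive powers at the divisors of 78:
62^1 ≡ 62
62^2 ≡ 52
62^3 ≡ 64
62^6 ≡ 67
62^13 ≡ 1
The order of 62 is 13, so the subgroup it generates has 13 elements.
[(Z/79Z)^× : ⟨62⟩] = 78/13 = 6.

6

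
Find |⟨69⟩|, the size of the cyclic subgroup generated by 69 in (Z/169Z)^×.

The order of 69 must divide φ(169) = φ(13^2) = 13·(13−1) = 156 = 2^2 · 3 · 13.
Divisors of 156: 1, 2, 3, 4, 6, 12, 13, 26, 39, 52, 78, 156.
Compute 69^d (mod 169) for the divisors d until we hit 1:
69^1 ≡ 69
69^2 ≡ 29
69^3 ≡ 142
69^4 ≡ 165
69^6 ≡ 53
69^12 ≡ 105
69^13 ≡ 147
69^26 ≡ 146
69^39 ≡ 168
69^52 ≡ 22
69^78 ≡ 1
The smallest such exponent is 78, so the order of 69 is 78.

78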